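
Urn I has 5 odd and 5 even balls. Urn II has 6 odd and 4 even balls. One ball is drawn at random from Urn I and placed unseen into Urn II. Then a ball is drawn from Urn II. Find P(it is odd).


P(transfer odd) = 5/10 = 1/2; P(transfer even) = 1/2
If odd transferred: Urn II has 7 odd of 11, so P(odd|odd moved) = 7/11
If even transferred: Urn II has 6 odd of 11, so P(odd|even moved) = 6/11
By total probability: P(odd) = 1/2*7/11 + 1/2*6/11 = 13/22

13/22


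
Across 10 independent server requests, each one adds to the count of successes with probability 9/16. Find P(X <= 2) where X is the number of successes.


P(X<=2) = P(X=0) + P(X=1) + P(X=2)
= 282475249/1099511627776 + 1815912315/549755813888 + 21012699645/1099511627776
= 6231749881/274877906944

6231749881/274877906944


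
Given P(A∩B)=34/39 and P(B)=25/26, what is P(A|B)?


P(A|B) = P(A∩B)/P(B) = (136/156)/(150/156) = 136/150 = 68/75

68/75


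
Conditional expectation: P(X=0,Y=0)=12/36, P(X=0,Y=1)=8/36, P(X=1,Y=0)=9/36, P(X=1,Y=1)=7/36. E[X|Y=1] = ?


P(Y=1) = 15/36
E[X|Y=1] = (0*8 + 1*7)/15 = 7/15

7/15


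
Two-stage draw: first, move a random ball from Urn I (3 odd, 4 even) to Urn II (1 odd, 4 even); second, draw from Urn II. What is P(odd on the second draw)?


P(transfer odd) = 3/7; P(transfer even) = 4/7
If odd transferred: Urn II has 2 odd of 6, so P(odd|odd moved) = 1/3
If even transferred: Urn II has 1 odd of 6, so P(odd|even moved) = 1/6
By total probability: P(odd) = 3/7*1/3 + 4/7*1/6 = 5/21

5/21


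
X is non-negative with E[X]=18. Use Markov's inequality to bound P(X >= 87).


Markov: P(X >= a) <= E[X]/a
P(X >= 87) <= 18/87 = 6/29

6/29


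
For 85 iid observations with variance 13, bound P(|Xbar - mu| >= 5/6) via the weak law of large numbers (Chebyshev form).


Var(Xbar) = Var(X)/n = 13/85
Chebyshev: P(|Xbar-mu| >= 5/6) <= Var(Xbar)/(5/6)^2 = (13/85)/(25/36) = 468/2125

468/2125


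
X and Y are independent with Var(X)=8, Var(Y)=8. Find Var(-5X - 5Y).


Independence => Cov(X,Y)=0
Var(-5X - 5Y) = (-5)^2*Var(X) + (-5)^2*Var(Y)
= 25*8 + 25*8 = 400

400


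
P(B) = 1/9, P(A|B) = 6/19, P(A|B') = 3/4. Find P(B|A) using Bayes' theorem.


P(A) = P(A|B)P(B) + P(A|B')P(B') = 6/19*1/9 + 3/4*8/9 = 40/57
P(B|A) = P(A|B)P(B)/P(A) = (2/57)/(40/57) = 1/20

1/20


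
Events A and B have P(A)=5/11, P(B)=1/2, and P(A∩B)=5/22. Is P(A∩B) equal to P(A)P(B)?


P(A)*P(B) = 5/11*1/2 = 5/22
P(A∩B) = 5/22, which equals P(A)P(B), so independent

Yes, A and B are independent


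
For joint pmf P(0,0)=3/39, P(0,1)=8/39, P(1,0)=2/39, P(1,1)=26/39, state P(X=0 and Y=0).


Read from table: P(X=0, Y=0) = 3/39 = 1/13

1/13


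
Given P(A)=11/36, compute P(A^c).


P(A') = 1 - P(A) = 1 - 11/36 = 25/36

25/36


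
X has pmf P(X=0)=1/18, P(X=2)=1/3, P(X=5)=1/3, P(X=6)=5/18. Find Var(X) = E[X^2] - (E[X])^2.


E[X] = 4, E[X^2] = 59/3
Var(X) = E[X^2] - (E[X])^2 = 59/3 - (4)^2 = 11/3

11/3


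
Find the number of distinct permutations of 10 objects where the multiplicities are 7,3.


10! = 3628800
Denominator: 7!=5040 * 3!=6
Coefficient = 3628800 / 30240 = 120

120


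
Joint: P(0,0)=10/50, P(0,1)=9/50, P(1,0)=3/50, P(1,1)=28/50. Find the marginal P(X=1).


P(X=1) = P(1,0)+P(1,1) = 3/50 + 28/50 = 31/50

31/50


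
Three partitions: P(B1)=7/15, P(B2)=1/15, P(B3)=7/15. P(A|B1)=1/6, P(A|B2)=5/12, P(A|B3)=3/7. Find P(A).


P(A) = P(A|B1)P(B1) + P(A|B2)P(B2) + P(A|B3)P(B3)
= 1/6*7/15 + 5/12*1/15 + 3/7*7/15
= 7/90 + 1/36 + 1/5 = 11/36

11/36


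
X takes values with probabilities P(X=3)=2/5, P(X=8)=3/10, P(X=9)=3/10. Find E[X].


E[X] = sum(x * P(x))
= 3*2/5 + 8*3/10 + 9*3/10
= 63/10

63/10


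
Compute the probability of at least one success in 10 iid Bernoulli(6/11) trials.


P(at least one) = 1 - P(none)
P(none) = (1 - 6/11)^10 = (5/11)^10 = 9765625/25937424601
P(at least one) = 1 - 9765625/25937424601 = 25927658976/25937424601

25927658976/25937424601


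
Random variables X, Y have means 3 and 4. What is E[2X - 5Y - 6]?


E[2X - 5Y - 6] = 2*E[X] - 5*E[Y] - 6
= (2)*(3) + (-5)*(4) + (-6)
= 6 - 20 - 6 = -20

-20


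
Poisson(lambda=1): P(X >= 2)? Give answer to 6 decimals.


P(X>=2) = 1 - P(X<=1) = 1 - (e^(-1)*1^0/0! + e^(-1)*1^1/1!)
≈ 1 - (0.3678794412 + 0.3678794412)
= 1 - 0.7357588824 = 0.2642411176
≈ 0.264241

0.264241


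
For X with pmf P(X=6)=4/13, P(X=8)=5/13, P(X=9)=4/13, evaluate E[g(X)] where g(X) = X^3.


E[X^3] = sum(g(x)*P(x))
= 216*4/13 + 512*5/13 + 729*4/13
= 6340/13

6340/13


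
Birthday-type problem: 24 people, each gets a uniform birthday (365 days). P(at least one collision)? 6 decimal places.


P(all different) = prod((365-i)/365 for i=0..23) = 0.461656
P(at least one match) = 1 - 0.461656 = 0.538344

0.538344


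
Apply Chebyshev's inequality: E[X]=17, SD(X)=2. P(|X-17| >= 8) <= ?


k = 8/2 = 4
Chebyshev: P(|X-mu| >= k*sigma) <= 1/k^2 = 1/4^2 = 1/16

1/16


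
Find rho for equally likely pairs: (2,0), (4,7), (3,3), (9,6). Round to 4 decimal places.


Cov(X,Y) = 4.7500, Var(X) = 7.2500, Var(Y) = 7.5000
rho = Cov/(sqrt(VarX)*sqrt(VarY)) = 0.6442

0.6442


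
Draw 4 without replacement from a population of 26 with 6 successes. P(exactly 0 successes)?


P(X=0) = C(6,0)*C(20,4) / C(26,4)
= 1*4845 / 14950
= 4845/14950 = 969/2990

969/2990


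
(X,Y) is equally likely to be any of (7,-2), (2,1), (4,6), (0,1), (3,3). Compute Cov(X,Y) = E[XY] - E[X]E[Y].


E[X]=16/5, E[Y]=9/5, E[XY]=21/5
Cov(X,Y) = E[XY] - E[X]E[Y] = 21/5 - 16/5*9/5 = -39/25

-39/25


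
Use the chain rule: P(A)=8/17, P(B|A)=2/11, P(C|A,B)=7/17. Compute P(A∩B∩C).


P(A∩B∩C) = P(A) * P(B|A) * P(C|A∩B)
= 8/17 * 2/11 * 7/17
= 16/187 * 7/17 = 112/3179

112/3179


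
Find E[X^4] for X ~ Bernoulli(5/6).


For Bernoulli: X in {0,1}
E[X^4] = 0^4*(1-5/6) + 1^4*5/6 = 5/6

5/6


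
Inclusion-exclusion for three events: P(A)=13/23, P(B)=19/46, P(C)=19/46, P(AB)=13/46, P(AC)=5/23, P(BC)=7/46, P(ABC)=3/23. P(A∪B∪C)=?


P(A∪B∪C) = P(A)+P(B)+P(C) - P(AB)-P(AC)-P(BC) + P(ABC)
= 13/23+19/46+19/46 - 13/46-5/23-7/46 + 3/23
= 20/23

20/23


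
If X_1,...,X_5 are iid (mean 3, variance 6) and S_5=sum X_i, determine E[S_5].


E[S_n] = n*E[X_1] = 5*3 = 15

15


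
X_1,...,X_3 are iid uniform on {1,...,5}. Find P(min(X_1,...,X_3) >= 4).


P(min >= 4) = P(all X_i >= 4) = (P(X_1 >= 4))^3
= (2/5)^3 = 8/125

8/125


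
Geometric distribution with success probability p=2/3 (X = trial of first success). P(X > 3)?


P(X > 3) = P(first 3 trials all fail) = (1-p)^3 = (1/3)^3 = 1/27

1/27


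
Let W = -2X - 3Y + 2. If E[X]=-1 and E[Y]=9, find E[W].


E[-2X - 3Y + 2] = -2*E[X] - 3*E[Y] + 2
= (-2)*(-1) + (-3)*(9) + (2)
= 2 - 27 + 2 = -23

-23


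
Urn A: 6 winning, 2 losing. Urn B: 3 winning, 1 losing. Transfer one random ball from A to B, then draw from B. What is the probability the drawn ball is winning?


P(transfer winning) = 6/8 = 3/4; P(transfer losing) = 1/4
If winning transferred: Urn II has 4 winning of 5, so P(winning|winning moved) = 4/5
If losing transferred: Urn II has 3 winning of 5, so P(winning|losing moved) = 3/5
By total probability: P(winning) = 3/4*4/5 + 1/4*3/5 = 3/4

3/4


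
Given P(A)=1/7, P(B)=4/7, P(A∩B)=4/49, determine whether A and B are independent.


P(A)*P(B) = 1/7*4/7 = 4/49
P(A∩B) = 4/49, which equals P(A)P(B), so independent

Yes, A and B are independent


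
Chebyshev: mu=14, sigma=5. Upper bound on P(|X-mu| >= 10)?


k = 10/5 = 2
Chebyshev: P(|X-mu| >= k*sigma) <= 1/k^2 = 1/2^2 = 1/4

1/4


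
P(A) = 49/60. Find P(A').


P(A') = 1 - P(A) = 1 - 49/60 = 11/60

11/60


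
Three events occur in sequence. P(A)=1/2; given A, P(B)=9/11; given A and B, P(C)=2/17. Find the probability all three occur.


P(A∩B∩C) = P(A) * P(B|A) * P(C|A∩B)
= 1/2 * 9/11 * 2/17
= 9/22 * 2/17 = 9/187

9/187


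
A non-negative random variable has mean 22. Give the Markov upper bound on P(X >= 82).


Markov: P(X >= a) <= E[X]/a
P(X >= 82) <= 22/82 = 11/41

11/41


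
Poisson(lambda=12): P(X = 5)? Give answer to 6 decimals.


P(X=5) = e^(-12) * 12^5 / 5!
≈ 0.000006144212353 * 248832 / 120
≈ 0.012741

0.012741


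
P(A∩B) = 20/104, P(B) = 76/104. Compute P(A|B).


P(A|B) = P(A∩B)/P(B) = (20/104)/(76/104) = 20/76 = 5/19

5/19


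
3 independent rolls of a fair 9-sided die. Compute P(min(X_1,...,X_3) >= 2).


P(min >= 2) = P(all X_i >= 2) = (P(X_1 >= 2))^3
= (8/9)^3 = 512/729

512/729


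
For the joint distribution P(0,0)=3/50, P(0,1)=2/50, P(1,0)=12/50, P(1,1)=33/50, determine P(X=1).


P(X=1) = P(1,0)+P(1,1) = 12/50 + 33/50 = 45/50 = 9/10

9/10


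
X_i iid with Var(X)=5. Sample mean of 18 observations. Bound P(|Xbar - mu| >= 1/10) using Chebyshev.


Var(Xbar) = Var(X)/n = 5/18
Chebyshev: P(|Xbar-mu| >= 1/10) <= Var(Xbar)/(1/10)^2 = (5/18)/(1/100) = 250/9
Bound exceeds 1, so trivial bound: 1

1


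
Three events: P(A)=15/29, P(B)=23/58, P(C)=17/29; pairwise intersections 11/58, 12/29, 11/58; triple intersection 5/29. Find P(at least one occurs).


P(A∪B∪C) = P(A)+P(B)+P(C) - P(AB)-P(AC)-P(BC) + P(ABC)
= 15/29+23/58+17/29 - 11/58-12/29-11/58 + 5/29
= 51/58

51/58


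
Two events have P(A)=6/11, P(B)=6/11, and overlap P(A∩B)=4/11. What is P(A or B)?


P(A∪B) = P(A) + P(B) - P(A∩B)
= 6/11 + 6/11 - 4/11 = 8/11

8/11


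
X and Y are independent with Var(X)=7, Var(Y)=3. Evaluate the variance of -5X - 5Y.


Independence => Cov(X,Y)=0
Var(-5X - 5Y) = (-5)^2*Var(X) + (-5)^2*Var(Y)
= 25*7 + 25*3 = 250

250


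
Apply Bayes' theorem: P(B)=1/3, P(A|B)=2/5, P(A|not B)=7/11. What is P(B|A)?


P(A) = P(A|B)P(B) + P(A|B')P(B') = 2/5*1/3 + 7/11*2/3 = 92/165
P(B|A) = P(A|B)P(B)/P(A) = (2/15)/(92/165) = 11/46

11/46


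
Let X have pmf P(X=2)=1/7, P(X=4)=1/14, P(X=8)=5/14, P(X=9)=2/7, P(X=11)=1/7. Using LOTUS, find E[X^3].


E[X^3] = sum(g(x)*P(x))
= 8*1/7 + 64*1/14 + 512*5/14 + 729*2/7 + 1331*1/7
= 587

587


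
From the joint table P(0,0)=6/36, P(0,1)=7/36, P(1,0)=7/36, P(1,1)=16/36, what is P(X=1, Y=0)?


Read from table: P(X=1, Y=0) = 7/36

7/36


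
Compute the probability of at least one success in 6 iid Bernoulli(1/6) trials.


P(at least one) = 1 - P(none)
P(none) = (1 - 1/6)^6 = (5/6)^6 = 15625/46656
P(at least one) = 1 - 15625/46656 = 31031/46656

31031/46656


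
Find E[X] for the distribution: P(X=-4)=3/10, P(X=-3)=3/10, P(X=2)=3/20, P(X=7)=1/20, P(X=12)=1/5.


E[X] = sum(x * P(x))
= -4*3/10 - 3*3/10 + 2*3/20 + 7*1/20 + 12*1/5
= 19/20

19/20


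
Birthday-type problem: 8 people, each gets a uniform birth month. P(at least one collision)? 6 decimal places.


P(all different) = prod((12-i)/12 for i=0..7) = 0.046417
P(at least one match) = 1 - 0.046417 = 0.953583

0.953583


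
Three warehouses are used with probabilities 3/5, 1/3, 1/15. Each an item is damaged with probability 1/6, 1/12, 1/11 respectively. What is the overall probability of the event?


P(A) = P(A|B1)P(B1) + P(A|B2)P(B2) + P(A|B3)P(B3)
= 1/6*3/5 + 1/12*1/3 + 1/11*1/15
= 1/10 + 1/36 + 1/165 = 53/396

53/396


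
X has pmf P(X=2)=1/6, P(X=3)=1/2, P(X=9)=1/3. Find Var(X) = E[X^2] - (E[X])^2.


E[X] = 29/6, E[X^2] = 193/6
Var(X) = E[X^2] - (E[X])^2 = 193/6 - (29/6)^2 = 317/36

317/36


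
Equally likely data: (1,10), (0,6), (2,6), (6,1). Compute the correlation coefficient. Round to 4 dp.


Cov(X,Y) = -5.9375, Var(X) = 5.1875, Var(Y) = 10.1875
rho = Cov/(sqrt(VarX)*sqrt(VarY)) = -0.8168

-0.8168


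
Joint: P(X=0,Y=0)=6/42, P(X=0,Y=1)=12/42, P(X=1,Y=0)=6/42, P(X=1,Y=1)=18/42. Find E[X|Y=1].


P(Y=1) = 30/42
E[X|Y=1] = (0*12 + 1*18)/30 = 18/30 = 3/5

3/5


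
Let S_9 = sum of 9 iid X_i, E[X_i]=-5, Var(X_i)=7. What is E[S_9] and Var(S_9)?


E[S_n] = n*mu = 9*-5 = -45
Var(S_n) = n*sigma^2 = 9*7 = 63

E[S_9]=-45, Var(S_9)=63


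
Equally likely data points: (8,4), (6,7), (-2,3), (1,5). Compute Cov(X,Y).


E[X]=13/4, E[Y]=19/4, E[XY]=73/4
Cov(X,Y) = E[XY] - E[X]E[Y] = 73/4 - 13/4*19/4 = 45/16

45/16


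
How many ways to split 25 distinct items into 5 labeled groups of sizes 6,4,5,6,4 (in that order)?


25! = 15511210043330985984000000
Denominator: 6!=720 * 4!=24 * 5!=120 * 6!=720 * 4!=24
Coefficient = 15511210043330985984000000 / 35831808000 = 432889404948000

432889404948000


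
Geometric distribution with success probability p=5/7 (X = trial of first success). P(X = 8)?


P(X=8) = (1-p)^7 * p = (2/7)^7 * 5/7
= 128/823543 * 5/7 = 640/5764801

640/5764801


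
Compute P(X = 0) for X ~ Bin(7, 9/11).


P(X=0) = C(7,0) * p^0 * (1-p)^7
= 1 * 1 * 128/19487171
= 128/19487171

128/19487171


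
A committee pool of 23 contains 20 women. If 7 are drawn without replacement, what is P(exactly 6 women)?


P(X=6) = C(20,6)*C(3,1) / C(23,7)
= 38760*3 / 245157
= 116280/245157 = 120/253

120/253


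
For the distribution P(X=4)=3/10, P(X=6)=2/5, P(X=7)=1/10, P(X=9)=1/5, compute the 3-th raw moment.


E[X^3] = sum(x^3 * P(x))
= 64*3/10 + 216*2/5 + 343*1/10 + 729*1/5
= 2857/10

2857/10


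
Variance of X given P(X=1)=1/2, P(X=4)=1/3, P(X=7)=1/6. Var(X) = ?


E[X] = 3, E[X^2] = 14
Var(X) = E[X^2] - (E[X])^2 = 14 - (3)^2 = 5

5


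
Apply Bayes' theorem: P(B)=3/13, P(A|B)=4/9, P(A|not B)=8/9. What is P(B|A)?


P(A) = P(A|B)P(B) + P(A|B')P(B') = 4/9*3/13 + 8/9*10/13 = 92/117
P(B|A) = P(A|B)P(B)/P(A) = (4/39)/(92/117) = 3/23

3/23


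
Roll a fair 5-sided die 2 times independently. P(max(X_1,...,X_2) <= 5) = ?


P(max <= 5) = P(all X_i <= 5) = (P(X_1 <= 5))^2
= (5/5)^2 = 1^2 = 1

1


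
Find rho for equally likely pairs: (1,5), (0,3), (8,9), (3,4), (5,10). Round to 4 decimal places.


Cov(X,Y) = 6.7200, Var(X) = 8.2400, Var(Y) = 7.7600
rho = Cov/(sqrt(VarX)*sqrt(VarY)) = 0.8404

0.8404


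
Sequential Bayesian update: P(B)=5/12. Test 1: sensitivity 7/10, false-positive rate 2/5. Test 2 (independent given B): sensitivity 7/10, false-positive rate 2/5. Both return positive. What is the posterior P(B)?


After test 1: P(+) = 7/10*5/12 + 2/5*7/12 = 21/40
P(B|+) = (7/24)/(21/40) = 5/9
After test 2 (use post1 as new prior): P(+) = 7/10*5/9 + 2/5*4/9 = 17/30
P(B|+,+) = (7/18)/(17/30) = 35/51

35/51


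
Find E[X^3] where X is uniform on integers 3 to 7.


E[X^3] = (1/5) * sum(x^3 for x=3..7)
= 775/5 = 155

155


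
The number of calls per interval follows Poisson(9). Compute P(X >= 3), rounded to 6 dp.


P(X>=3) = 1 - P(X<=2) = 1 - (e^(-9)*9^0/0! + e^(-9)*9^1/1! + e^(-9)*9^2/2!)
≈ 1 - (0.0001234098 + 0.0011106882 + 0.0049980971)
= 1 - 0.0062321951 = 0.9937678049
≈ 0.993768

0.993768


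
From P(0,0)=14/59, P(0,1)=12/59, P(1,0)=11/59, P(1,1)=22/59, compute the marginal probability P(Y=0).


P(Y=0) = P(0,0)+P(1,0) = 14/59 + 11/59 = 25/59

25/59


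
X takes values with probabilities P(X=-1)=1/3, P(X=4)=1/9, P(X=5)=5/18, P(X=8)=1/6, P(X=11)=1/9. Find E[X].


E[X] = sum(x * P(x))
= -1*1/3 + 4*1/9 + 5*5/18 + 8*1/6 + 11*1/9
= 73/18

73/18


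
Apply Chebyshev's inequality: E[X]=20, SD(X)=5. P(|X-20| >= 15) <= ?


k = 15/5 = 3
Chebyshev: P(|X-mu| >= k*sigma) <= 1/k^2 = 1/3^2 = 1/9

1/9


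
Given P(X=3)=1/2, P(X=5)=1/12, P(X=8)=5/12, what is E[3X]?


E[3X] = sum(g(x)*P(x))
= 9*1/2 + 15*1/12 + 24*5/12
= 63/4

63/4


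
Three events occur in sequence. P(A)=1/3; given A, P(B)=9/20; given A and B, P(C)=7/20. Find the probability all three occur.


P(A∩B∩C) = P(A) * P(B|A) * P(C|A∩B)
= 1/3 * 9/20 * 7/20
= 3/20 * 7/20 = 21/400

21/400


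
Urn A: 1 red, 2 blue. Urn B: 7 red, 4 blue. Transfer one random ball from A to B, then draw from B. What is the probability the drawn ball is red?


P(transfer red) = 1/3; P(transfer blue) = 2/3
If red transferred: Urn II has 8 red of 12, so P(red|red moved) = 2/3
If blue transferred: Urn II has 7 red of 12, so P(red|blue moved) = 7/12
By total probability: P(red) = 1/3*2/3 + 2/3*7/12 = 11/18

11/18


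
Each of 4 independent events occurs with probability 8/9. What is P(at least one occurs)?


P(at least one) = 1 - P(none)
P(none) = (1 - 8/9)^4 = (1/9)^4 = 1/6561
P(at least one) = 1 - 1/6561 = 6560/6561

6560/6561


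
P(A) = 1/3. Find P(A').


P(A') = 1 - P(A) = 1 - 1/3 = 2/3

2/3


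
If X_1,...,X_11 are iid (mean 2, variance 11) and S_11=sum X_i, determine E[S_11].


E[S_n] = n*E[X_1] = 11*2 = 22

22


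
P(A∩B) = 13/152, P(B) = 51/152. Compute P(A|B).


P(A|B) = P(A∩B)/P(B) = (13/152)/(51/152) = 13/51

13/51


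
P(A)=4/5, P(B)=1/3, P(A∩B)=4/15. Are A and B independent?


P(A)*P(B) = 4/5*1/3 = 4/15
P(A∩B) = 4/15, which equals P(A)P(B), so independent

Yes, A and B are independent


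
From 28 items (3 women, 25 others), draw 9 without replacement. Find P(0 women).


P(X=0) = C(3,0)*C(25,9) / C(28,9)
= 1*2042975 / 6906900
= 2042975/6906900 = 323/1092

323/1092


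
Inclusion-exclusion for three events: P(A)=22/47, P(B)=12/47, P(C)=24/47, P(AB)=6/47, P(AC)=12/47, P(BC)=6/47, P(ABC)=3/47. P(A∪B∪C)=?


P(A∪B∪C) = P(A)+P(B)+P(C) - P(AB)-P(AC)-P(BC) + P(ABC)
= 22/47+12/47+24/47 - 6/47-12/47-6/47 + 3/47
= 37/47

37/47


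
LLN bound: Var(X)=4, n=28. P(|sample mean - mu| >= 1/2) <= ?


Var(Xbar) = Var(X)/n = 4/28
Chebyshev: P(|Xbar-mu| >= 1/2) <= Var(Xbar)/(1/2)^2 = (1/7)/(1/4) = 4/7

4/7


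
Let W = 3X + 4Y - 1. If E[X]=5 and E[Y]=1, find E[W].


E[3X + 4Y - 1] = 3*E[X] + 4*E[Y] - 1
= (3)*(5) + (4)*(1) + (-1)
= 15 + 4 - 1 = 18

18


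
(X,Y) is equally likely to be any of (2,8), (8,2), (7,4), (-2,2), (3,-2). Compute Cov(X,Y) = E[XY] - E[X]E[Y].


E[X]=18/5, E[Y]=14/5, E[XY]=10
Cov(X,Y) = E[XY] - E[X]E[Y] = 10 - 18/5*14/5 = -2/25

-2/25


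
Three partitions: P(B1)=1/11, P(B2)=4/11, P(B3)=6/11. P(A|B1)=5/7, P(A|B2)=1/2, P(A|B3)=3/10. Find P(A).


P(A) = P(A|B1)P(B1) + P(A|B2)P(B2) + P(A|B3)P(B3)
= 5/7*1/11 + 1/2*4/11 + 3/10*6/11
= 5/77 + 2/11 + 9/55 = 158/385

158/385


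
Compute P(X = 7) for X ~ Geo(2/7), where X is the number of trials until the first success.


P(X=7) = (1-p)^6 * p = (5/7)^6 * 2/7
= 15625/117649 * 2/7 = 31250/823543

31250/823543


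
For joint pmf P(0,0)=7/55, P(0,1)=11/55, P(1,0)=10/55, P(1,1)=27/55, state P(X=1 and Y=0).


Read from table: P(X=1, Y=0) = 10/55 = 2/11

2/11


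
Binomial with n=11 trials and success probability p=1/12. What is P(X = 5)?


P(X=5) = C(11,5) * p^5 * (1-p)^6
= 462 * 1/248832 * 1771561/2985984
= 136410197/123834728448

136410197/123834728448


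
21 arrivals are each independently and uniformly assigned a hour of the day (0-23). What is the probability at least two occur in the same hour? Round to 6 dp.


P(all different) = prod((24-i)/24 for i=0..20) = 0.000001
P(at least one match) = 1 - 0.000001 = 0.999999

0.999999


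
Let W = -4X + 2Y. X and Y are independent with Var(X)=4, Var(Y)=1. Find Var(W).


Independence => Cov(X,Y)=0
Var(-4X + 2Y) = (-4)^2*Var(X) + 2^2*Var(Y)
= 16*4 + 4*1 = 68

68


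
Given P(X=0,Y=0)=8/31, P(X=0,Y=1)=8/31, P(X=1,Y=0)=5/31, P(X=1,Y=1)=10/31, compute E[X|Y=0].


P(Y=0) = 13/31
E[X|Y=0] = (0*8 + 1*5)/13 = 5/13

5/13


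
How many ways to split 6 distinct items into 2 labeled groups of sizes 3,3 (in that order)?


6! = 720
Denominator: 3!=6 * 3!=6
Coefficient = 720 / 36 = 20

20


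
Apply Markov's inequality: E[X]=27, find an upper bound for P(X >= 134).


Markov: P(X >= a) <= E[X]/a
P(X >= 134) <= 27/134

27/134


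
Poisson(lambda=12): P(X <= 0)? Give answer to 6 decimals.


P(X<=0) = e^(-12)*12^0/0!
≈ 0.0000061442
≈ 0.000006

0.000006


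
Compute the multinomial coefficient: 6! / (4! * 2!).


6! = 720
Denominator: 4!=24 * 2!=2
Coefficient = 720 / 48 = 15

15


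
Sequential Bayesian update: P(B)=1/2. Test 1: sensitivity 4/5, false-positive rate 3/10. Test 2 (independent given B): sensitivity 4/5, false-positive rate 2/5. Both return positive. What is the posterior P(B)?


After test 1: P(+) = 4/5*1/2 + 3/10*1/2 = 11/20
P(B|+) = (2/5)/(11/20) = 8/11
After test 2 (use post1 as new prior): P(+) = 4/5*8/11 + 2/5*3/11 = 38/55
P(B|+,+) = (32/55)/(38/55) = 16/19

16/19


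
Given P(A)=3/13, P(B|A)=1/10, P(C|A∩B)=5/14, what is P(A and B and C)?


P(A∩B∩C) = P(A) * P(B|A) * P(C|A∩B)
= 3/13 * 1/10 * 5/14
= 3/130 * 5/14 = 3/364

3/364


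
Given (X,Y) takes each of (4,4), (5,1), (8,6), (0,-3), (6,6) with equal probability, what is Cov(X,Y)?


E[X]=23/5, E[Y]=14/5, E[XY]=21
Cov(X,Y) = E[XY] - E[X]E[Y] = 21 - 23/5*14/5 = 203/25

203/25


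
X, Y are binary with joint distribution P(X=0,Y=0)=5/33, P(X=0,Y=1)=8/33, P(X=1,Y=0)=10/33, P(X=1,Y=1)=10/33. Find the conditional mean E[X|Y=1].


P(Y=1) = 18/33
E[X|Y=1] = (0*8 + 1*10)/18 = 10/18 = 5/9

5/9


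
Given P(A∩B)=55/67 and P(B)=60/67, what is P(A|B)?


P(A|B) = P(A∩B)/P(B) = (55/67)/(60/67) = 55/60 = 11/12

11/12


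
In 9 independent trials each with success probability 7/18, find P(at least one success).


P(at least one) = 1 - P(none)
P(none) = (1 - 7/18)^9 = (11/18)^9 = 2357947691/198359290368
P(at least one) = 1 - 2357947691/198359290368 = 196001342677/198359290368

196001342677/198359290368


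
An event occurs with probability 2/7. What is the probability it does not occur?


P(A') = 1 - P(A) = 1 - 2/7 = 5/7

5/7


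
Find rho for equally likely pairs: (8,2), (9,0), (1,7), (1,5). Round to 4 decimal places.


Cov(X,Y) = -9.6250, Var(X) = 14.1875, Var(Y) = 7.2500
rho = Cov/(sqrt(VarX)*sqrt(VarY)) = -0.9490

-0.9490


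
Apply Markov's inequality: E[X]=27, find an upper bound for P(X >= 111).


Markov: P(X >= a) <= E[X]/a
P(X >= 111) <= 27/111 = 9/37

9/37


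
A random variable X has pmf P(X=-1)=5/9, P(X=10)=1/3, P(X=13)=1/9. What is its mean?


E[X] = sum(x * P(x))
= -1*5/9 + 10*1/3 + 13*1/9
= 38/9

38/9


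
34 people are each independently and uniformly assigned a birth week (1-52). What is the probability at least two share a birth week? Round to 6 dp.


P(all different) = prod((52-i)/52 for i=0..33) = 0.000001
P(at least one match) = 1 - 0.000001 = 0.999999

0.999999


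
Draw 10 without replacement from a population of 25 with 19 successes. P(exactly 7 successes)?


P(X=7) = C(19,7)*C(6,3) / C(25,10)
= 50388*20 / 3268760
= 1007760/3268760 = 78/253

78/253


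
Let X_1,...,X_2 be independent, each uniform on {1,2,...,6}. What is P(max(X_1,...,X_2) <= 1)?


P(max <= 1) = P(all X_i <= 1) = (P(X_1 <= 1))^2
= (1/6)^2 = 1/36

1/36


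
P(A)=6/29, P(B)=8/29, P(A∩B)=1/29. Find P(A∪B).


P(A∪B) = P(A) + P(B) - P(A∩B)
= 6/29 + 8/29 - 1/29 = 13/29

13/29


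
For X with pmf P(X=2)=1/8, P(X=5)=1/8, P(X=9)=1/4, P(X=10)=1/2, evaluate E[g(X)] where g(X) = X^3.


E[X^3] = sum(g(x)*P(x))
= 8*1/8 + 125*1/8 + 729*1/4 + 1000*1/2
= 5591/8

5591/8


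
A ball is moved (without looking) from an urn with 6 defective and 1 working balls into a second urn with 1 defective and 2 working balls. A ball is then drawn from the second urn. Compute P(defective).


P(transfer defective) = 6/7; P(transfer working) = 1/7
If defective transferred: Urn II has 2 defective of 4, so P(defective|defective moved) = 1/2
If working transferred: Urn II has 1 defective of 4, so P(defective|working moved) = 1/4
By total probability: P(defective) = 6/7*1/2 + 1/7*1/4 = 13/28

13/28


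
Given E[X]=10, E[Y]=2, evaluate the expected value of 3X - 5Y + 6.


E[3X - 5Y + 6] = 3*E[X] - 5*E[Y] + 6
= (3)*(10) + (-5)*(2) + (6)
= 30 - 10 + 6 = 26

26


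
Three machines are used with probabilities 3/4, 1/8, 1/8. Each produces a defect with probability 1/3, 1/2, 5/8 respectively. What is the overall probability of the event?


P(A) = P(A|B1)P(B1) + P(A|B2)P(B2) + P(A|B3)P(B3)
= 1/3*3/4 + 1/2*1/8 + 5/8*1/8
= 1/4 + 1/16 + 5/64 = 25/64

25/64


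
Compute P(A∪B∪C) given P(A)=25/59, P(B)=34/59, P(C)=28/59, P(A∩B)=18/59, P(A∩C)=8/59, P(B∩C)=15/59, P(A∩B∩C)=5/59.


P(A∪B∪C) = P(A)+P(B)+P(C) - P(AB)-P(AC)-P(BC) + P(ABC)
= 25/59+34/59+28/59 - 18/59-8/59-15/59 + 5/59
= 51/59

51/59


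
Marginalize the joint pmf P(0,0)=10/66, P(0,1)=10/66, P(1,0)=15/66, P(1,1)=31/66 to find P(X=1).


P(X=1) = P(1,0)+P(1,1) = 15/66 + 31/66 = 46/66 = 23/33

23/33


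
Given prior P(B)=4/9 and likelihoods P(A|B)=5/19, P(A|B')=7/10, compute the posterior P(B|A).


P(A) = P(A|B)P(B) + P(A|B')P(B') = 5/19*4/9 + 7/10*5/9 = 173/342
P(B|A) = P(A|B)P(B)/P(A) = (20/171)/(173/342) = 40/173

40/173


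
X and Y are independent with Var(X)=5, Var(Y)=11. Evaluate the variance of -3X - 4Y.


Independence => Cov(X,Y)=0
Var(-3X - 4Y) = (-3)^2*Var(X) + (-4)^2*Var(Y)
= 9*5 + 16*11 = 221

221


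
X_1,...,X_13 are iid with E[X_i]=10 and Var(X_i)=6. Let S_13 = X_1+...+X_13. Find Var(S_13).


By independence, Var(S_n) = n*Var(X_1) = 13*6 = 78

78


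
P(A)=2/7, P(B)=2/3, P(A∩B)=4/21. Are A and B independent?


P(A)*P(B) = 2/7*2/3 = 4/21
P(A∩B) = 4/21, which equals P(A)P(B), so independent

Yes, A and B are independent


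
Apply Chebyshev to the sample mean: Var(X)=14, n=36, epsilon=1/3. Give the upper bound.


Var(Xbar) = Var(X)/n = 14/36
Chebyshev: P(|Xbar-mu| >= 1/3) <= Var(Xbar)/(1/3)^2 = (7/18)/(1/9) = 7/2
Bound exceeds 1, so trivial bound: 1

1


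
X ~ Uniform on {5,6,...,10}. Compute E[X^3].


E[X^3] = (1/6) * sum(x^3 for x=5..10)
= 2925/6 = 975/2

975/2


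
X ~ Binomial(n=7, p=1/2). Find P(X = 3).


P(X=3) = C(7,3) * p^3 * (1-p)^4
= 35 * 1/8 * 1/16
= 35/128

35/128


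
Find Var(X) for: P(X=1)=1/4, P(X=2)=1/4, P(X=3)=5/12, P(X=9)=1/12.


E[X] = 11/4, E[X^2] = 47/4
Var(X) = E[X^2] - (E[X])^2 = 47/4 - (11/4)^2 = 67/16

67/16


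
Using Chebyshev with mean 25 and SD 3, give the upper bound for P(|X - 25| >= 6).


k = 6/3 = 2
Chebyshev: P(|X-mu| >= k*sigma) <= 1/k^2 = 1/2^2 = 1/4

1/4


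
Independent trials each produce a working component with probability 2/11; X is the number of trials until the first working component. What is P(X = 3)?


P(X=3) = (1-p)^2 * p = (9/11)^2 * 2/11
= 81/121 * 2/11 = 162/1331

162/1331


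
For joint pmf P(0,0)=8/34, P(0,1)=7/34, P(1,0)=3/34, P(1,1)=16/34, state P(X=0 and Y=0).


Read from table: P(X=0, Y=0) = 8/34 = 4/17

4/17


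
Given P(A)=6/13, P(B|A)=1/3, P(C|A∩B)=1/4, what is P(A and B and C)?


P(A∩B∩C) = P(A) * P(B|A) * P(C|A∩B)
= 6/13 * 1/3 * 1/4
= 2/13 * 1/4 = 1/26

1/26


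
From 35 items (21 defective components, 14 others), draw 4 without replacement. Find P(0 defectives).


P(X=0) = C(21,0)*C(14,4) / C(35,4)
= 1*1001 / 52360
= 1001/52360 = 13/680

13/680


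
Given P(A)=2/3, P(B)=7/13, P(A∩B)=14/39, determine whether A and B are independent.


P(A)*P(B) = 2/3*7/13 = 14/39
P(A∩B) = 14/39, which equals P(A)P(B), so independent

Yes, A and B are independent


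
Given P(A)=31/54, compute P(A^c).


P(A') = 1 - P(A) = 1 - 31/54 = 23/54

23/54


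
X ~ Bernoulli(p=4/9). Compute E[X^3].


For Bernoulli: X in {0,1}
E[X^3] = 0^3*(1-4/9) + 1^3*4/9 = 4/9

4/9


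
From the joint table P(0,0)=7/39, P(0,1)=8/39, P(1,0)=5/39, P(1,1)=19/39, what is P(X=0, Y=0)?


Read from table: P(X=0, Y=0) = 7/39

7/39


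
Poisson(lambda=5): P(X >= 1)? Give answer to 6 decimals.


P(X>=1) = 1 - P(X<=0) = 1 - (e^(-5)*5^0/0!)
≈ 1 - 0.0067379470 = 0.9932620530
≈ 0.993262

0.993262


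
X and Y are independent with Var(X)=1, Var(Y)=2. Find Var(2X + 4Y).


Independence => Cov(X,Y)=0
Var(2X + 4Y) = 2^2*Var(X) + 4^2*Var(Y)
= 4*1 + 16*2 = 36

36


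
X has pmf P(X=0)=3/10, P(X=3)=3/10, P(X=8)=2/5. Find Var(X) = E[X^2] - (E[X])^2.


E[X] = 41/10, E[X^2] = 283/10
Var(X) = E[X^2] - (E[X])^2 = 283/10 - (41/10)^2 = 1149/100

1149/100


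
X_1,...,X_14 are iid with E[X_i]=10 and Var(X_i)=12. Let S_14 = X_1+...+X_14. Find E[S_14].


E[S_n] = n*E[X_1] = 14*10 = 140

140


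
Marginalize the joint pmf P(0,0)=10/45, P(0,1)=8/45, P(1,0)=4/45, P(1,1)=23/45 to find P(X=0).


P(X=0) = P(0,0)+P(0,1) = 10/45 + 8/45 = 18/45 = 2/5

2/5


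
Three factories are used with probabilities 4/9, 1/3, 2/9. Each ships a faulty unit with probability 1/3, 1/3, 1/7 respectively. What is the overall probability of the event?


P(A) = P(A|B1)P(B1) + P(A|B2)P(B2) + P(A|B3)P(B3)
= 1/3*4/9 + 1/3*1/3 + 1/7*2/9
= 4/27 + 1/9 + 2/63 = 55/189

55/189


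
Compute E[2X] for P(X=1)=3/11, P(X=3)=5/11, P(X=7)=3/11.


E[2X] = sum(g(x)*P(x))
= 2*3/11 + 6*5/11 + 14*3/11
= 78/11

78/11


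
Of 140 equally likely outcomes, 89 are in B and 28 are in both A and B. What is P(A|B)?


P(A|B) = P(A∩B)/P(B) = (28/140)/(89/140) = 28/89

28/89


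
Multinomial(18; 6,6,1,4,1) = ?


18! = 6402373705728000
Denominator: 6!=720 * 6!=720 * 1!=1 * 4!=24 * 1!=1
Coefficient = 6402373705728000 / 12441600 = 514594080

514594080


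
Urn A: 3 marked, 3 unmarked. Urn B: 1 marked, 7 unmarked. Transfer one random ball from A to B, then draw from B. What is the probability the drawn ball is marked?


P(transfer marked) = 3/6 = 1/2; P(transfer unmarked) = 1/2
If marked transferred: Urn II has 2 marked of 9, so P(marked|marked moved) = 2/9
If unmarked transferred: Urn II has 1 marked of 9, so P(marked|unmarked moved) = 1/9
By total probability: P(marked) = 1/2*2/9 + 1/2*1/9 = 1/6

1/6


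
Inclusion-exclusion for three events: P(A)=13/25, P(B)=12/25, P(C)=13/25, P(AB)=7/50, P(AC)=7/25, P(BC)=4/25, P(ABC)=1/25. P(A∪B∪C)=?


P(A∪B∪C) = P(A)+P(B)+P(C) - P(AB)-P(AC)-P(BC) + P(ABC)
= 13/25+12/25+13/25 - 7/50-7/25-4/25 + 1/25
= 49/50

49/50


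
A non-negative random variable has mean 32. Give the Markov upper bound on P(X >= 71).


Markov: P(X >= a) <= E[X]/a
P(X >= 71) <= 32/71

32/71


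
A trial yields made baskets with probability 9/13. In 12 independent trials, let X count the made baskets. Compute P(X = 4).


P(X=4) = C(12,4) * p^4 * (1-p)^8
= 495 * 6561/28561 * 65536/815730721
= 212840939520/23298085122481

212840939520/23298085122481


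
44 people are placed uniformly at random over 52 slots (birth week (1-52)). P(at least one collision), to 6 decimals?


P(all different) = prod((52-i)/52 for i=0..43) = 0.000000
P(at least one match) = 1 - 0.000000 = 1.000000

1.000000


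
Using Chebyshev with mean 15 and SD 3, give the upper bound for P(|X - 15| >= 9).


k = 9/3 = 3
Chebyshev: P(|X-mu| >= k*sigma) <= 1/k^2 = 1/3^2 = 1/9

1/9


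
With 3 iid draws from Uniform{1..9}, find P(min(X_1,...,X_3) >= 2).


P(min >= 2) = P(all X_i >= 2) = (P(X_1 >= 2))^3
= (8/9)^3 = 512/729

512/729


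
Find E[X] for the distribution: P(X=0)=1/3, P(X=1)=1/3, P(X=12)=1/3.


E[X] = sum(x * P(x))
= 0*1/3 + 1*1/3 + 12*1/3
= 13/3

13/3


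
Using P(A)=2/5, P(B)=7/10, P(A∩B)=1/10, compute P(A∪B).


P(A∪B) = P(A) + P(B) - P(A∩B)
= 2/5 + 7/10 - 1/10 = 1

1


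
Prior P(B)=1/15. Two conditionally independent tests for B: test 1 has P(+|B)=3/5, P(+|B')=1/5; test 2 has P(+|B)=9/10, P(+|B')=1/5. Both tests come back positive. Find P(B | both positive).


After test 1: P(+) = 3/5*1/15 + 1/5*14/15 = 17/75
P(B|+) = (1/25)/(17/75) = 3/17
After test 2 (use post1 as new prior): P(+) = 9/10*3/17 + 1/5*14/17 = 11/34
P(B|+,+) = (27/170)/(11/34) = 27/55

27/55


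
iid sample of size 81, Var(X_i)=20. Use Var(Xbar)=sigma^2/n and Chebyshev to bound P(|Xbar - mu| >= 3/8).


Var(Xbar) = Var(X)/n = 20/81
Chebyshev: P(|Xbar-mu| >= 3/8) <= Var(Xbar)/(3/8)^2 = (20/81)/(9/64) = 1280/729
Bound exceeds 1, so trivial bound: 1

1


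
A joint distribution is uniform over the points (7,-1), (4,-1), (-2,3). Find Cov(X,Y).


E[X]=3, E[Y]=1/3, E[XY]=-17/3
Cov(X,Y) = E[XY] - E[X]E[Y] = -17/3 - 3*1/3 = -20/3

-20/3


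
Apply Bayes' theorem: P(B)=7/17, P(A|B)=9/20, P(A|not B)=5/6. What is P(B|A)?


P(A) = P(A|B)P(B) + P(A|B')P(B') = 9/20*7/17 + 5/6*10/17 = 689/1020
P(B|A) = P(A|B)P(B)/P(A) = (63/340)/(689/1020) = 189/689

189/689


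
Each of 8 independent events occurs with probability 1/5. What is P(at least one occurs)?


P(at least one) = 1 - P(none)
P(none) = (1 - 1/5)^8 = (4/5)^8 = 65536/390625
P(at least one) = 1 - 65536/390625 = 325089/390625

325089/390625


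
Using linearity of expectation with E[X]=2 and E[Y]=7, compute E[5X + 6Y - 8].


E[5X + 6Y - 8] = 5*E[X] + 6*E[Y] - 8
= (5)*(2) + (6)*(7) + (-8)
= 10 + 42 - 8 = 44

44


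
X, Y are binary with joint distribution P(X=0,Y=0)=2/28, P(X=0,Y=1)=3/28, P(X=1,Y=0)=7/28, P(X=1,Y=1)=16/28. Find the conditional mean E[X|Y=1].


P(Y=1) = 19/28
E[X|Y=1] = (0*3 + 1*16)/19 = 16/19

16/19


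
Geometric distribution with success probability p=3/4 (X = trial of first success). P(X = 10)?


P(X=10) = (1-p)^9 * p = (1/4)^9 * 3/4
= 1/262144 * 3/4 = 3/1048576

3/1048576


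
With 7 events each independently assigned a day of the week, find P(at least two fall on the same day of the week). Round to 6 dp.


P(all different) = prod((7-i)/7 for i=0..6) = 0.006120
P(at least one match) = 1 - 0.006120 = 0.993880

0.993880


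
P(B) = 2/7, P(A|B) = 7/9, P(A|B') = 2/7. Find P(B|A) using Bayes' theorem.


P(A) = P(A|B)P(B) + P(A|B')P(B') = 7/9*2/7 + 2/7*5/7 = 188/441
P(B|A) = P(A|B)P(B)/P(A) = (2/9)/(188/441) = 49/94

49/94


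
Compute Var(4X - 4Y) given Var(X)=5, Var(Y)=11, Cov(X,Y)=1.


Var(4X - 4Y) = 4^2*Var(X) + (-4)^2*Var(Y) + 2*4*(-4)*Cov(X,Y)
= 16*5 + 16*11 - 32*1
= 80 + 176 - 32 = 224

224


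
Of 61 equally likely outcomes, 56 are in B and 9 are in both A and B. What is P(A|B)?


P(A|B) = P(A∩B)/P(B) = (9/61)/(56/61) = 9/56

9/56


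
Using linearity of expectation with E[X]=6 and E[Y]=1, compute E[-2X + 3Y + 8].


E[-2X + 3Y + 8] = -2*E[X] + 3*E[Y] + 8
= (-2)*(6) + (3)*(1) + (8)
= -12 + 3 + 8 = -1

-1


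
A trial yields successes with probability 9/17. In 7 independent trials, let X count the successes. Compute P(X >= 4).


P(X>=4) = P(X=4) + P(X=5) + P(X=6) + P(X=7)
= 117573120/410338673 + 79361856/410338673 + 29760696/410338673 + 4782969/410338673
= 231478641/410338673

231478641/410338673


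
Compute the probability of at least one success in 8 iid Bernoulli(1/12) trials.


P(at least one) = 1 - P(none)
P(none) = (1 - 1/12)^8 = (11/12)^8 = 214358881/429981696
P(at least one) = 1 - 214358881/429981696 = 215622815/429981696

215622815/429981696


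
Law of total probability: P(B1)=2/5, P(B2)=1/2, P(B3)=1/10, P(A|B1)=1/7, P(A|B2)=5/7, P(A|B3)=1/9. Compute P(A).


P(A) = P(A|B1)P(B1) + P(A|B2)P(B2) + P(A|B3)P(B3)
= 1/7*2/5 + 5/7*1/2 + 1/9*1/10
= 2/35 + 5/14 + 1/90 = 134/315

134/315


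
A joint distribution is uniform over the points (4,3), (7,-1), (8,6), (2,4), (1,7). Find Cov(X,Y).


E[X]=22/5, E[Y]=19/5, E[XY]=68/5
Cov(X,Y) = E[XY] - E[X]E[Y] = 68/5 - 22/5*19/5 = -78/25

-78/25


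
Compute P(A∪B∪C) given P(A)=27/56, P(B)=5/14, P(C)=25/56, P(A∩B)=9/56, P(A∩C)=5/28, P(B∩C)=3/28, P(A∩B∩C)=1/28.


P(A∪B∪C) = P(A)+P(B)+P(C) - P(AB)-P(AC)-P(BC) + P(ABC)
= 27/56+5/14+25/56 - 9/56-5/28-3/28 + 1/28
= 7/8

7/8


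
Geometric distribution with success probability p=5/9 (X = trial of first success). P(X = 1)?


P(X=1) = (1-p)^0 * p = (4/9)^0 * 5/9
= 1 * 5/9 = 5/9

5/9


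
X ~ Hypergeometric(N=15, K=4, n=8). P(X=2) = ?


P(X=2) = C(4,2)*C(11,6) / C(15,8)
= 6*462 / 6435
= 2772/6435 = 28/65

28/65


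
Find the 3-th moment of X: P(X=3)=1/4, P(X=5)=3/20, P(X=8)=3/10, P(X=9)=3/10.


E[X^3] = sum(x^3 * P(x))
= 27*1/4 + 125*3/20 + 512*3/10 + 729*3/10
= 1989/5

1989/5


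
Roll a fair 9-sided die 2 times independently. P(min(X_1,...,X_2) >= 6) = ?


P(min >= 6) = P(all X_i >= 6) = (P(X_1 >= 6))^2
= (4/9)^2 = 16/81

16/81


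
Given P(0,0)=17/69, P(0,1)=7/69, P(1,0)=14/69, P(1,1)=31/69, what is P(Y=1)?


P(Y=1) = P(0,1)+P(1,1) = 7/69 + 31/69 = 38/69

38/69


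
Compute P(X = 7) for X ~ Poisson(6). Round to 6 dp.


P(X=7) = e^(-6) * 6^7 / 7!
≈ 0.002478752177 * 279936 / 5040
≈ 0.137677

0.137677


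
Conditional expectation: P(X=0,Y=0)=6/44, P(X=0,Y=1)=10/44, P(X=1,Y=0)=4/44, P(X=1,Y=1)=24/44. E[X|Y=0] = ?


P(Y=0) = 10/44
E[X|Y=0] = (0*6 + 1*4)/10 = 4/10 = 2/5

2/5


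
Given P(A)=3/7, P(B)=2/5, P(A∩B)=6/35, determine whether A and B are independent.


P(A)*P(B) = 3/7*2/5 = 6/35
P(A∩B) = 6/35, which equals P(A)P(B), so independent

Yes, A and B are independent


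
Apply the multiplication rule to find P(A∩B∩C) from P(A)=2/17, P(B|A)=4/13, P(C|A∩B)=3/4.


P(A∩B∩C) = P(A) * P(B|A) * P(C|A∩B)
= 2/17 * 4/13 * 3/4
= 8/221 * 3/4 = 6/221

6/221


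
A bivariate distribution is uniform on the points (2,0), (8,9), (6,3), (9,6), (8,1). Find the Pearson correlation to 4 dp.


Cov(X,Y) = 5.3200, Var(X) = 6.2400, Var(Y) = 10.9600
rho = Cov/(sqrt(VarX)*sqrt(VarY)) = 0.6433

0.6433


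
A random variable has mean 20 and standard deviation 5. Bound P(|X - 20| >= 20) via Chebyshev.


k = 20/5 = 4
Chebyshev: P(|X-mu| >= k*sigma) <= 1/k^2 = 1/4^2 = 1/16

1/16


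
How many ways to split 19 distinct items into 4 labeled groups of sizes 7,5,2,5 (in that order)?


19! = 121645100408832000
Denominator: 7!=5040 * 5!=120 * 2!=2 * 5!=120
Coefficient = 121645100408832000 / 145152000 = 838053216

838053216


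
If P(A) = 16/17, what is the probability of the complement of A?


P(A') = 1 - P(A) = 1 - 16/17 = 1/17

1/17


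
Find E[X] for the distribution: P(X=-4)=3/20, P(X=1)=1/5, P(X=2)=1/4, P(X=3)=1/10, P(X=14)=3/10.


E[X] = sum(x * P(x))
= -4*3/20 + 1*1/5 + 2*1/4 + 3*1/10 + 14*3/10
= 23/5

23/5


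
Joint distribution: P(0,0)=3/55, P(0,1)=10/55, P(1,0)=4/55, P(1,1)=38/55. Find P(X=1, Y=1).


Read from table: P(X=1, Y=1) = 38/55

38/55


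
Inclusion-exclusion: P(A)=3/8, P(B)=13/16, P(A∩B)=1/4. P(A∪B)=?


P(A∪B) = P(A) + P(B) - P(A∩B)
= 3/8 + 13/16 - 1/4 = 15/16

15/16


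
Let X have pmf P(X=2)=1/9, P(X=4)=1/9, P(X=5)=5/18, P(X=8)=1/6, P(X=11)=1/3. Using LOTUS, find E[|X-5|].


E[|X-5|] = sum(g(x)*P(x))
= 3*1/9 + 1*1/9 + 0*5/18 + 3*1/6 + 6*1/3
= 53/18

53/18


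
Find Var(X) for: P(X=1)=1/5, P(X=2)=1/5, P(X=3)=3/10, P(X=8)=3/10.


E[X] = 39/10, E[X^2] = 229/10
Var(X) = E[X^2] - (E[X])^2 = 229/10 - (39/10)^2 = 769/100

769/100


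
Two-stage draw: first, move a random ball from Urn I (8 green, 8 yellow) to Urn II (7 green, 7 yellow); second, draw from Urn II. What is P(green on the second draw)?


P(transfer green) = 8/16 = 1/2; P(transfer yellow) = 1/2
If green transferred: Urn II has 8 green of 15, so P(green|green moved) = 8/15
If yellow transferred: Urn II has 7 green of 15, so P(green|yellow moved) = 7/15
By total probability: P(green) = 1/2*8/15 + 1/2*7/15 = 1/2

1/2


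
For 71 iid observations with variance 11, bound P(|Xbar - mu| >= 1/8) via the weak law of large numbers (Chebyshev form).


Var(Xbar) = Var(X)/n = 11/71
Chebyshev: P(|Xbar-mu| >= 1/8) <= Var(Xbar)/(1/8)^2 = (11/71)/(1/64) = 704/71
Bound exceeds 1, so trivial bound: 1

1


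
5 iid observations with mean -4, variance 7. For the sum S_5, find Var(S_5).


By independence, Var(S_n) = n*Var(X_1) = 5*7 = 35

35


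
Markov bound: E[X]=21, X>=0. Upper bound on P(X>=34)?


Markov: P(X >= a) <= E[X]/a
P(X >= 34) <= 21/34

21/34


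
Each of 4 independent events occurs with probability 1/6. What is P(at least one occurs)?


P(at least one) = 1 - P(none)
P(none) = (1 - 1/6)^4 = (5/6)^4 = 625/1296
P(at least one) = 1 - 625/1296 = 671/1296

671/1296


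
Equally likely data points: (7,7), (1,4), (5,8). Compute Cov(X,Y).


E[X]=13/3, E[Y]=19/3, E[XY]=31
Cov(X,Y) = E[XY] - E[X]E[Y] = 31 - 13/3*19/3 = 32/9

32/9


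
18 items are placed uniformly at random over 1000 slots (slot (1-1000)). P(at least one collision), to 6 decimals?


P(all different) = prod((1000-i)/1000 for i=0..17) = 0.857357
P(at least one match) = 1 - 0.857357 = 0.142643

0.142643
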